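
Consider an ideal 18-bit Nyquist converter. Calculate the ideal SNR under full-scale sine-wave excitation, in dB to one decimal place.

SNR ≈ 6.02·N + 1.76 dB = 6.02·18 + 1.76 = 110.12 dB.

110.1 dB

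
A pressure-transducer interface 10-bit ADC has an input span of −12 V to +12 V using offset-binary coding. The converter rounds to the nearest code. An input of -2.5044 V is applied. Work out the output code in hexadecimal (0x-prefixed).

LSB = 24 V / 1024 = 23.438 mV.
(-2.5044 − (−12)) / 0.0234375 = 405.146 LSBs.
Round → code 405.
In hexadecimal (0x-prefixed): 0x195.

code 0x195 (decimal 405)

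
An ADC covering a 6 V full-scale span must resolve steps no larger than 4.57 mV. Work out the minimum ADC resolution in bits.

Number of steps required ≥ 6 V / 4.57 mV = 1312.91.
Need 2^N ≥ 1312.91; 2^10 = 1024, 2^11 = 2048.
Minimum N = 11.

11 bits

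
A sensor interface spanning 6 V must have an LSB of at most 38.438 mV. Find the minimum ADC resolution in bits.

8 bits

Number of steps required ≥ 6 V / 38.438 mV = 156.10.
Need 2^N ≥ 156.10; 2^7 = 128, 2^8 = 256.
Minimum N = 8.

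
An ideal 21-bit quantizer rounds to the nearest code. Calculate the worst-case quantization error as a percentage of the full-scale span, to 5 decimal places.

Rounding → worst-case error = ½ LSB = V_FS/2^22, so 100/4194304 = 2.38419e-05 % of full scale.

0.00002 %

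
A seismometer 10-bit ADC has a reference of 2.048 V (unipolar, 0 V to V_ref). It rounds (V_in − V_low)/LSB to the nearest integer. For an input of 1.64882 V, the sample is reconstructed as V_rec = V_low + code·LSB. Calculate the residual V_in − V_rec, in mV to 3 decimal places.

Step size: 2.048 V ÷ 2^10 = 2.000 mV.
(V_in − V_low)/LSB = (1.64882 − 0)/0.002 = 824.4100 → code 824 (round).
Code 824 maps back to 0 + 824×0.002 V = 1.648 V.
Difference: 0.00082 V → 0.820 mV.

0.820 mV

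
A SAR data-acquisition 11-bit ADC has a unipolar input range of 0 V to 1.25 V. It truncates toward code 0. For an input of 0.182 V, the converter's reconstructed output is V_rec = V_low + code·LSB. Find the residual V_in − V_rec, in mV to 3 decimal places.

0.115 mV

One LSB is 1.25 V / 2048 = 0.610 mV.
(0.182 − 0)/0.000610352 = 298.1888; ⌊·⌋ gives code 298.
V_rec = 0 + 298·0.000610352 = 0.18188477 V.
V_in − V_rec = 0.000115234 V = 0.115 mV.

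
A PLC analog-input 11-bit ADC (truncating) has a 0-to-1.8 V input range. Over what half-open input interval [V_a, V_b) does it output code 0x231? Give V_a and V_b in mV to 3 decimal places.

[493.066 mV, 493.945 mV)

LSB = 1.8/2^11 = 0.879 mV.
Code 0x231 = 561 decimal.
V_a = V_low + 561·LSB = 0.493066 V; V_b = V_low + 562·LSB = 0.493945 V.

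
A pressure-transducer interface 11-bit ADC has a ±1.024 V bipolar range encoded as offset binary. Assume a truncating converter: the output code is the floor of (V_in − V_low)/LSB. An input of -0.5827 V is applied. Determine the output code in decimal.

code 441

With 2048 levels over 2.048 V, one step is 1.000 mV.
(-0.5827 − (−1.024)) / 0.001 = 441.300 LSBs.
Floor → code 441.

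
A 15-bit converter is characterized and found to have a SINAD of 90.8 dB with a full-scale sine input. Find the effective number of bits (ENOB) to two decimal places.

14.79 bits

ENOB = (SINAD − 1.76) / 6.02 = (90.8 − 1.76)/6.02 = 14.791.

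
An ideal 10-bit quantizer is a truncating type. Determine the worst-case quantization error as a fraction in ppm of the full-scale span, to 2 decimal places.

Truncating → worst-case error = 1 LSB = V_FS/2^10, so 1e+06/1024 = 976.562 ppm of full scale.

976.56 ppm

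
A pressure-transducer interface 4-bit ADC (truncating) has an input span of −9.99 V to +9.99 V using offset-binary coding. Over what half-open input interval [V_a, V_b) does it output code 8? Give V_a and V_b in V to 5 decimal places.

[0.00000 V, 1.24875 V)

LSB = 19.98/2^4 = 1.2488 V.
V_a = V_low + 8·LSB = 0 V; V_b = V_low + 9·LSB = 1.24875 V.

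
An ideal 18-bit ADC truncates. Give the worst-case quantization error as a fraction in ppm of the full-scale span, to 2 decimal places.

3.81 ppm

Truncating → worst-case error = 1 LSB = V_FS/2^18, so 1e+06/262144 = 3.8147 ppm of full scale.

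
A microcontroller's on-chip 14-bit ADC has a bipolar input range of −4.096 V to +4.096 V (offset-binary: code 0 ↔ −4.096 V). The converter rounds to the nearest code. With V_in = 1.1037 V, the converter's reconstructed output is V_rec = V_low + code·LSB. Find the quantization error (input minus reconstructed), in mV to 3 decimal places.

Step size: 8.192 V ÷ 2^14 = 0.500 mV.
(V_in − V_low)/LSB = (1.1037 − (−4.096))/0.0005 = 10399.4000 → code 10399 (round).
Reconstructed: 1.1035 V.
Error = 1.1037 − 1.1035 = 0.0002 V = 0.200 mV.

0.200 mV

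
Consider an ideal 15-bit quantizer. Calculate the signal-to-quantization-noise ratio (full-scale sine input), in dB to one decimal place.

SNR ≈ 6.02·N + 1.76 dB = 6.02·15 + 1.76 = 92.06 dB.

92.1 dB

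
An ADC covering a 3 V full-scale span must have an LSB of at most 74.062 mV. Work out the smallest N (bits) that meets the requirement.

Number of steps required ≥ 3 V / 74.062 mV = 40.51.
Need 2^N ≥ 40.51; 2^5 = 32, 2^6 = 64.
Minimum N = 6.

6 bits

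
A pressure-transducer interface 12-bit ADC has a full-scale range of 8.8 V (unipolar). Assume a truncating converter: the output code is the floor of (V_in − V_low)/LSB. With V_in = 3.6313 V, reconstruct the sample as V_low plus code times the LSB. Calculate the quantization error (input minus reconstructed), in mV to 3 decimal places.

0.441 mV

LSB = 8.8/2^12 = 2.148 mV.
(3.6313 − 0)/0.00214844 = 1690.2051; ⌊·⌋ gives code 1690.
Reconstructed: 3.6308594 V.
V_in − V_rec = 0.000440625 V = 0.441 mV.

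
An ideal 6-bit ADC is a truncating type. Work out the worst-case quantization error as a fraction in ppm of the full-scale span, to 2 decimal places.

15625.00 ppm

Truncating → worst-case error = 1 LSB = V_FS/2^6, so 1e+06/64 = 15625 ppm of full scale.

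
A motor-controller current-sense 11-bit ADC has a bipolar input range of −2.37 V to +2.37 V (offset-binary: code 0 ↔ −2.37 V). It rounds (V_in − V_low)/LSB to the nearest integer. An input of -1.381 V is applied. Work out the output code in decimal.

code 427

With 2048 levels over 4.74 V, one step is 2.314 mV.
(V_in − V_low)/LSB = (-1.381 − (−2.37)) / 0.00231445 = 427.315.
So the output code is 427.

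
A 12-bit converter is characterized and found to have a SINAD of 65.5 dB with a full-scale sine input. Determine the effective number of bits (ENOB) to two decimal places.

10.59 bits

ENOB = (SINAD − 1.76) / 6.02 = (65.5 − 1.76)/6.02 = 10.588.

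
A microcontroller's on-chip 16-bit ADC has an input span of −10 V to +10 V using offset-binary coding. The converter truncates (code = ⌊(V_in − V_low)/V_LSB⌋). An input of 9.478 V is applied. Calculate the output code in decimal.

code 63825

Full-scale span = 20 V; LSB = 20/2^16 = 305.18 µV.
(9.478 − (−10)) / 0.000305176 = 63825.510 LSBs.
⌊·⌋(63825.510) = 63825.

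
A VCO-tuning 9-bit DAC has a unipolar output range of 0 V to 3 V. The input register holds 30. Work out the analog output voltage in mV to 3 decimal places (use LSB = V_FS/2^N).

LSB = 3 V / 2^9 = 5.859 mV.
V_out = 0 + 30 × 0.00585938 V = 0.175781 V.
= 175.781 mV.

175.781 mV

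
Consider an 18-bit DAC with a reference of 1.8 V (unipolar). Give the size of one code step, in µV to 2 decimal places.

Full-scale span = 1.8 V.
LSB = 1.8 / 2^18 = 1.8 / 262144 = 6.86646e-06 V = 6.87 µV.

6.87 µV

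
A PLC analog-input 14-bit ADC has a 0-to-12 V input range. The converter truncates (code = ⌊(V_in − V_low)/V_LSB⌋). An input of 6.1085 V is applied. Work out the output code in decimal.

With 16384 levels over 12 V, one step is 0.732 mV.
(V_in − V_low)/LSB = (6.1085 − 0) / 0.000732422 = 8340.139.
So the output code is 8340.

code 8340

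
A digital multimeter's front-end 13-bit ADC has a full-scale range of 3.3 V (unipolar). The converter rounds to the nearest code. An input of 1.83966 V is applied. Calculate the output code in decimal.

With 8192 levels over 3.3 V, one step is 402.83 µV.
(V_in − V_low)/LSB = (1.83966 − 0) / 0.000402832 = 4566.817.
So the output code is 4567.

code 4567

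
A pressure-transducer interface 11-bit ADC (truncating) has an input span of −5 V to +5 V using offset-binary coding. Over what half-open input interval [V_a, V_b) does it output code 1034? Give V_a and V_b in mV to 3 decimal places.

[48.828 mV, 53.711 mV)

LSB = 10/2^11 = 4.883 mV.
V_a = V_low + 1034·LSB = 0.0488281 V; V_b = V_low + 1035·LSB = 0.0537109 V.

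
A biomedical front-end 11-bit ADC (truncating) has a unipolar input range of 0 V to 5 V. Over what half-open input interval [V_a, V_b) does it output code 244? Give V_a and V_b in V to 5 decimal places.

LSB = 5/2^11 = 2.441 mV.
V_a = V_low + 244·LSB = 0.595703 V; V_b = V_low + 245·LSB = 0.598145 V.

[0.59570 V, 0.59814 V)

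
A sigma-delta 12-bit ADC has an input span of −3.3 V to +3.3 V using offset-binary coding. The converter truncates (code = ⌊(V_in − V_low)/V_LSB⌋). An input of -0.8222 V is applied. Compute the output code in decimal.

code 1537

With 4096 levels over 6.6 V, one step is 1.611 mV.
Input sits at 1537.738 steps above V_low.
⌊·⌋(1537.738) = 1537.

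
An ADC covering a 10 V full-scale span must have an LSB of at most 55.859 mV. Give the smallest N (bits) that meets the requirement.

8 bits

Number of steps required ≥ 10 V / 55.859 mV = 179.02.
Need 2^N ≥ 179.02; 2^7 = 128, 2^8 = 256.
Minimum N = 8.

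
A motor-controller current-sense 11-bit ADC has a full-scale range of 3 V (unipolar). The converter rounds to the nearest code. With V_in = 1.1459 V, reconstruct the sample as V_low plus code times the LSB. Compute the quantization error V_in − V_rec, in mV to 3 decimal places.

LSB = 3/2^11 = 1.465 mV.
(1.1459 − 0)/0.00146484 = 782.2677; round gives code 782.
V_rec = 0 + 782·0.00146484 = 1.1455078 V.
Error = 1.1459 − 1.1455078 = 0.000392188 V = 0.392 mV.

0.392 mV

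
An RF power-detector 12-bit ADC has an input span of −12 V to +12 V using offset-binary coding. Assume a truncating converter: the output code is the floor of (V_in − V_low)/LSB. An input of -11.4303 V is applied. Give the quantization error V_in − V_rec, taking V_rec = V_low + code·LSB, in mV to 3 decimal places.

1.341 mV

Step size: 24 V ÷ 2^12 = 5.859 mV.
(-11.4303 − (−12))/0.00585938 = 97.2288; ⌊·⌋ gives code 97.
Reconstructed: -11.431641 V.
V_in − V_rec = 0.00134063 V = 1.341 mV.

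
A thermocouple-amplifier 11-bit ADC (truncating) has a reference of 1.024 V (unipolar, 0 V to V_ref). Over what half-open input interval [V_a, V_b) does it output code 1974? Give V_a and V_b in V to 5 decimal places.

[0.98700 V, 0.98750 V)

LSB = 1.024/2^11 = 0.500 mV.
V_a = V_low + 1974·LSB = 0.987 V; V_b = V_low + 1975·LSB = 0.9875 V.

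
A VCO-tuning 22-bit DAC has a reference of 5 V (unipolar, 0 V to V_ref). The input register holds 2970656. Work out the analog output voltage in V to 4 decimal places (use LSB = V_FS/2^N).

LSB = 5 V / 2^22 = 1.19 µV.
V_out = 0 + 2970656 × 1.19209e-06 V = 3.5413 V.

3.5413 V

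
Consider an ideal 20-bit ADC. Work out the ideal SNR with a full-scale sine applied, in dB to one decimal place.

SNR ≈ 6.02·N + 1.76 dB = 6.02·20 + 1.76 = 122.16 dB.

122.2 dB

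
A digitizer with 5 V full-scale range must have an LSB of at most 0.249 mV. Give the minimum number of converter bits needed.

15 bits

Number of steps required ≥ 5 V / 0.249 mV = 20080.32.
Need 2^N ≥ 20080.32; 2^14 = 16384, 2^15 = 32768.
Minimum N = 15.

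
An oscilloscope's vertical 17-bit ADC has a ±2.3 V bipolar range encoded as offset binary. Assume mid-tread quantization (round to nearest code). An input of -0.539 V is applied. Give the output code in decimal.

code 50178

Full-scale span = 4.6 V; LSB = 4.6/2^17 = 35.10 µV.
(V_in − V_low)/LSB = (-0.539 − (−2.3)) / 3.50952e-05 = 50177.781.
Round → code 50178.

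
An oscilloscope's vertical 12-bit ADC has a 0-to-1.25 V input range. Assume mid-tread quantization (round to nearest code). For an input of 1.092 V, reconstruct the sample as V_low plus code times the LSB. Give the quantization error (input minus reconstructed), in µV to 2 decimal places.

81.05 µV

LSB = 1.25/2^12 = 305.18 µV.
(V_in − V_low)/LSB = (1.092 − 0)/0.000305176 = 3578.2656 → code 3578 (round).
V_rec = 0 + 3578·0.000305176 = 1.0919189 V.
Error = 1.092 − 1.0919189 = 8.10547e-05 V = 81.05 µV.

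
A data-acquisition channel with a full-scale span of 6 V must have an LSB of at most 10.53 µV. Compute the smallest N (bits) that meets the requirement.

Number of steps required ≥ 6 V / 10.53 µV = 569800.57.
Need 2^N ≥ 569800.57; 2^19 = 524288, 2^20 = 1048576.
Minimum N = 20.

20 bits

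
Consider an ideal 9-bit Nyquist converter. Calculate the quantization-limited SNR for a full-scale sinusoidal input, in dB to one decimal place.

SNR ≈ 6.02·N + 1.76 dB = 6.02·9 + 1.76 = 55.94 dB.

55.9 dB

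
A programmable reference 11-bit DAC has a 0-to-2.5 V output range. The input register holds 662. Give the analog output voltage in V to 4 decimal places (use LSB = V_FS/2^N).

0.8081 V

LSB = 2.5 V / 2^11 = 1.221 mV.
V_out = 0 + 662 × 0.0012207 V = 0.808105 V.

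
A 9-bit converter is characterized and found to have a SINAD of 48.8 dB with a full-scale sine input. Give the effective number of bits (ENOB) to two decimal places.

ENOB = (SINAD − 1.76) / 6.02 = (48.8 − 1.76)/6.02 = 7.814.

7.81 bits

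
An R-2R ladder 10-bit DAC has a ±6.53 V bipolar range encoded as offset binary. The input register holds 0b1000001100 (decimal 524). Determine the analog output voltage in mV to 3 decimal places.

153.047 mV

LSB = 13.06 V / 2^10 = 12.754 mV.
Code 0b1000001100 = 524 decimal.
V_out = (−6.53) + 524 × 0.0127539 V = 0.153047 V.
= 153.047 mV.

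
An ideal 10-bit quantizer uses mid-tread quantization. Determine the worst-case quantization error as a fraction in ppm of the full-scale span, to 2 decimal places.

Rounding → worst-case error = ½ LSB = V_FS/2^11, so 1e+06/2048 = 488.281 ppm of full scale.

488.28 ppm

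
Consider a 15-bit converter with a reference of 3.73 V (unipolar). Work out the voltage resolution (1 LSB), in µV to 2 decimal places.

Full-scale span = 3.73 V.
LSB = 3.73 / 2^15 = 3.73 / 32768 = 0.000113831 V = 113.83 µV.

113.83 µV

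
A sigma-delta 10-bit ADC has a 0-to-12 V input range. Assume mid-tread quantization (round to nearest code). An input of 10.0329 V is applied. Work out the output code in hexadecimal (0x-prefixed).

code 0x358 (decimal 856)

Full-scale span = 12 V; LSB = 12/2^10 = 11.719 mV.
Input sits at 856.141 steps above V_low.
Round → code 856.
In hexadecimal (0x-prefixed): 0x358.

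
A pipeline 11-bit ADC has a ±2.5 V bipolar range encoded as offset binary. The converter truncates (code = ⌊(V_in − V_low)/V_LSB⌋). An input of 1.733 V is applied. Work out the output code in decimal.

code 1733

With 2048 levels over 5 V, one step is 2.441 mV.
(1.733 − (−2.5)) / 0.00244141 = 1733.837 LSBs.
So the output code is 1733.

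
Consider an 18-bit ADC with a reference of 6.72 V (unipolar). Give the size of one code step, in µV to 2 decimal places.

25.63 µV

Full-scale span = 6.72 V.
LSB = 6.72 / 2^18 = 6.72 / 262144 = 2.56348e-05 V = 25.63 µV.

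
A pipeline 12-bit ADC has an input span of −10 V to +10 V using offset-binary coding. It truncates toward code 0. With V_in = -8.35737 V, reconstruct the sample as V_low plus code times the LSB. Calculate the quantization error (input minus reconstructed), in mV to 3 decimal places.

2.005 mV

LSB = 20/2^12 = 4.883 mV.
(V_in − V_low)/LSB = (-8.35737 − (−10))/0.00488281 = 336.4106 → code 336 (floor).
Reconstructed: -8.359375 V.
Error = -8.35737 − (−8.359375) = 0.002005 V = 2.005 mV.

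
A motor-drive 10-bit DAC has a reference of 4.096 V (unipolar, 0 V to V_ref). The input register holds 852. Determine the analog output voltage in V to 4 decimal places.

LSB = 4.096 V / 2^10 = 4.000 mV.
V_out = 0 + 852 × 0.004 V = 3.408 V.

3.4080 V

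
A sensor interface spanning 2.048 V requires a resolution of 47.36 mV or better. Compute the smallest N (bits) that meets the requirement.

6 bits

Number of steps required ≥ 2.048 V / 47.36 mV = 43.24.
Need 2^N ≥ 43.24; 2^5 = 32, 2^6 = 64.
Minimum N = 6.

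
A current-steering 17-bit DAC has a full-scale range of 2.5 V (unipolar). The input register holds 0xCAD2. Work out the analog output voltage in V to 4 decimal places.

LSB = 2.5 V / 2^17 = 19.07 µV.
Code 0xCAD2 = 51922 decimal.
V_out = 0 + 51922 × 1.90735e-05 V = 0.990334 V.

0.9903 V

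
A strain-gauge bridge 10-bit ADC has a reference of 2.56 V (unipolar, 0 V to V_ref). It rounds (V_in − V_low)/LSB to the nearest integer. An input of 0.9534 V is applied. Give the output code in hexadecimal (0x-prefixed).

Full-scale span = 2.56 V; LSB = 2.56/2^10 = 2.500 mV.
Input sits at 381.360 steps above V_low.
So the output code is 381.
In hexadecimal (0x-prefixed): 0x17D.

code 0x17D (decimal 381)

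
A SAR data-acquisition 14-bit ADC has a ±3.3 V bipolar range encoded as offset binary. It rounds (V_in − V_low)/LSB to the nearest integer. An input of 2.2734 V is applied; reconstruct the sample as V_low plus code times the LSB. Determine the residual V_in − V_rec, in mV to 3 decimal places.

-0.184 mV

Step size: 6.6 V ÷ 2^14 = 402.83 µV.
(V_in − V_low)/LSB = (2.2734 − (−3.3))/0.000402832 = 13835.5433 → code 13836 (round).
Reconstructed: 2.273584 V.
Error = 2.2734 − 2.273584 = -0.000183984 V = -0.184 mV.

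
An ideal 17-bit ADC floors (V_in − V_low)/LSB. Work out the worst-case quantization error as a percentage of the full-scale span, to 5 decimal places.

Truncating → worst-case error = 1 LSB = V_FS/2^17, so 100/131072 = 0.000762939 % of full scale.

0.00076 %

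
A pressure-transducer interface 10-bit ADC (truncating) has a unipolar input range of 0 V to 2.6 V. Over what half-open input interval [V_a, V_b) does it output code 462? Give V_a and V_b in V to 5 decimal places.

[1.17305 V, 1.17559 V)

LSB = 2.6/2^10 = 2.539 mV.
V_a = V_low + 462·LSB = 1.17305 V; V_b = V_low + 463·LSB = 1.17559 V.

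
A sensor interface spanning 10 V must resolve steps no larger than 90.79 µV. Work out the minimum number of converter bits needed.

17 bits

Number of steps required ≥ 10 V / 90.79 µV = 110144.29.
Need 2^N ≥ 110144.29; 2^16 = 65536, 2^17 = 131072.
Minimum N = 17.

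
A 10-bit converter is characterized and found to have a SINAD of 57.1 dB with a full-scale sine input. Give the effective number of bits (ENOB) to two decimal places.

ENOB = (SINAD − 1.76) / 6.02 = (57.1 − 1.76)/6.02 = 9.193.

9.19 bits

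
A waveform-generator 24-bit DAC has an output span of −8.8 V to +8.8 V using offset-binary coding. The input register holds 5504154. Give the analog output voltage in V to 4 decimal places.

LSB = 17.6 V / 2^24 = 1.05 µV.
V_out = (−8.8) + 5504154 × 1.04904e-06 V = -3.02591 V.

-3.0259 V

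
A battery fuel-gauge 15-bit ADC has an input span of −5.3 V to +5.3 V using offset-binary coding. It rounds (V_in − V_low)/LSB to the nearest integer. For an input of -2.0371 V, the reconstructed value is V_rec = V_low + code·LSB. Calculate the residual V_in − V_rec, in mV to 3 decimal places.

-0.107 mV

Step size: 10.6 V ÷ 2^15 = 323.49 µV.
(-2.0371 − (−5.3))/0.000323486 = 10086.6705; round gives code 10087.
Reconstructed: -2.0369934 V.
V_in − V_rec = -0.000106592 V = -0.107 mV.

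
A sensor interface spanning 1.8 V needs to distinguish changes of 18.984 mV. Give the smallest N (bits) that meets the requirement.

Number of steps required ≥ 1.8 V / 18.984 mV = 94.82.
Need 2^N ≥ 94.82; 2^6 = 64, 2^7 = 128.
Minimum N = 7.

7 bits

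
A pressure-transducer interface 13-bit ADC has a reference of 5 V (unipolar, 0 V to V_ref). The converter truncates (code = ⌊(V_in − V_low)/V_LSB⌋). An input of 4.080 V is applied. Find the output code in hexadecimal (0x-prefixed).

code 0x1A1C (decimal 6684)

With 8192 levels over 5 V, one step is 0.610 mV.
(4.080 − 0) / 0.000610352 = 6684.672 LSBs.
So the output code is 6684.
In hexadecimal (0x-prefixed): 0x1A1C.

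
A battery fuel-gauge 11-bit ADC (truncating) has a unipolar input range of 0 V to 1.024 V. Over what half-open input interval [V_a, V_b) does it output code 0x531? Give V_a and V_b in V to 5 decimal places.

[0.66450 V, 0.66500 V)

LSB = 1.024/2^11 = 0.500 mV.
Code 0x531 = 1329 decimal.
V_a = V_low + 1329·LSB = 0.6645 V; V_b = V_low + 1330·LSB = 0.665 V.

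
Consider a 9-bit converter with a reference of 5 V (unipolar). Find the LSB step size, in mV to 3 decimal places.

Full-scale span = 5 V.
LSB = 5 / 2^9 = 5 / 512 = 0.00976562 V = 9.766 mV.

9.766 mV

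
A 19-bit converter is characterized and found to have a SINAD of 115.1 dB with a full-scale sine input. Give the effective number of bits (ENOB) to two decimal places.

18.83 bits

ENOB = (SINAD − 1.76) / 6.02 = (115.1 − 1.76)/6.02 = 18.827.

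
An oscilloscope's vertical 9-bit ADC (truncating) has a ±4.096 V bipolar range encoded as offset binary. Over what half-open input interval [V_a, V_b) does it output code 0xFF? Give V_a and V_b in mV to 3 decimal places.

LSB = 8.192/2^9 = 16.000 mV.
Code 0xFF = 255 decimal.
V_a = V_low + 255·LSB = -0.016 V; V_b = V_low + 256·LSB = 0 V.

[-16.000 mV, 0.000 mV)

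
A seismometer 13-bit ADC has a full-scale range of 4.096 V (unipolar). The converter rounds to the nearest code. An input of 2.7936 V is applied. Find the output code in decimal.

LSB = 4.096 V / 8192 = 0.500 mV.
(V_in − V_low)/LSB = (2.7936 − 0) / 0.0005 = 5587.200.
round(5587.200) = 5587.

code 5587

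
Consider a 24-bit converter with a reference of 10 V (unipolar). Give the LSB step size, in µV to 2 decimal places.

0.60 µV

Full-scale span = 10 V.
LSB = 10 / 2^24 = 10 / 16777216 = 5.96046e-07 V = 0.60 µV.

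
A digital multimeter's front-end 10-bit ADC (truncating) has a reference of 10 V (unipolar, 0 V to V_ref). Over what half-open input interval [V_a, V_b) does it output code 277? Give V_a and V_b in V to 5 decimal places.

LSB = 10/2^10 = 9.766 mV.
V_a = V_low + 277·LSB = 2.70508 V; V_b = V_low + 278·LSB = 2.71484 V.

[2.70508 V, 2.71484 V)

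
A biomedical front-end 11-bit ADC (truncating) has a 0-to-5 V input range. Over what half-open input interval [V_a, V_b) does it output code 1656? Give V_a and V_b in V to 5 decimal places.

[4.04297 V, 4.04541 V)

LSB = 5/2^11 = 2.441 mV.
V_a = V_low + 1656·LSB = 4.04297 V; V_b = V_low + 1657·LSB = 4.04541 V.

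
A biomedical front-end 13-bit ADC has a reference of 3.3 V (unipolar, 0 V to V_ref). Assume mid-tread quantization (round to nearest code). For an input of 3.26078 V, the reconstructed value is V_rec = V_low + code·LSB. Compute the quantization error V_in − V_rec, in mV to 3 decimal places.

-0.145 mV

Step size: 3.3 V ÷ 2^13 = 402.83 µV.
(V_in − V_low)/LSB = (3.26078 − 0)/0.000402832 = 8094.6393 → code 8095 (round).
V_rec = 0 + 8095·0.000402832 = 3.2609253 V.
V_in − V_rec = -0.000145293 V = -0.145 mV.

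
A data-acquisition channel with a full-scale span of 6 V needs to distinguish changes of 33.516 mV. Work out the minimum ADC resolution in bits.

8 bits

Number of steps required ≥ 6 V / 33.516 mV = 179.02.
Need 2^N ≥ 179.02; 2^7 = 128, 2^8 = 256.
Minimum N = 8.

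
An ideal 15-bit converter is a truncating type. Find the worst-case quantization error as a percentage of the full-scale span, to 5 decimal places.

0.00305 %

Truncating → worst-case error = 1 LSB = V_FS/2^15, so 100/32768 = 0.00305176 % of full scale.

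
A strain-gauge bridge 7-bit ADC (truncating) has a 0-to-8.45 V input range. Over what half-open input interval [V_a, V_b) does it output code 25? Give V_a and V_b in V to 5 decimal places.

LSB = 8.45/2^7 = 66.016 mV.
V_a = V_low + 25·LSB = 1.65039 V; V_b = V_low + 26·LSB = 1.71641 V.

[1.65039 V, 1.71641 V)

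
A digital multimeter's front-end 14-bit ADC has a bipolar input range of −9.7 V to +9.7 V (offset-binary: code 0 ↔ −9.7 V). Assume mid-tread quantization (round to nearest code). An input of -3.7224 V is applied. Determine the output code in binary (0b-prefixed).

code 0b1001110111000 (decimal 5048)

Full-scale span = 19.4 V; LSB = 19.4/2^14 = 1.184 mV.
(-3.7224 − (−9.7)) / 0.00118408 = 5048.299 LSBs.
Round → code 5048.
In binary (0b-prefixed): 0b1001110111000.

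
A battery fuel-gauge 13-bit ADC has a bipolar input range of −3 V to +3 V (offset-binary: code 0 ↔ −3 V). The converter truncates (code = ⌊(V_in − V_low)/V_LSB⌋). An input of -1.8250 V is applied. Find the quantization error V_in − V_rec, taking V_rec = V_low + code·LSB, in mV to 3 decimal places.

0.195 mV

Step size: 6 V ÷ 2^13 = 0.732 mV.
Scaled input = 1604.2667 LSBs, so code = 1604.
Reconstructed: -1.8251953 V.
V_in − V_rec = 0.000195313 V = 0.195 mV.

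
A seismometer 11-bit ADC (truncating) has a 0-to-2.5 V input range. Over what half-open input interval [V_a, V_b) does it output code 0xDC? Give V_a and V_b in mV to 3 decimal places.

[268.555 mV, 269.775 mV)

LSB = 2.5/2^11 = 1.221 mV.
Code 0xDC = 220 decimal.
V_a = V_low + 220·LSB = 0.268555 V; V_b = V_low + 221·LSB = 0.269775 V.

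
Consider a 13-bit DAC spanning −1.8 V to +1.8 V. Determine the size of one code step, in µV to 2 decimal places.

Full-scale span = 3.6 V.
LSB = 3.6 / 2^13 = 3.6 / 8192 = 0.000439453 V = 439.45 µV.

439.45 µV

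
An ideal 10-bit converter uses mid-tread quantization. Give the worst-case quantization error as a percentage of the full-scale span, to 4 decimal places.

Rounding → worst-case error = ½ LSB = V_FS/2^11, so 100/2048 = 0.0488281 % of full scale.

0.0488 %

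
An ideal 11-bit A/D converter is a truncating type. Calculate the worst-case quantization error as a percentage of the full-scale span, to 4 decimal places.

0.0488 %

Truncating → worst-case error = 1 LSB = V_FS/2^11, so 100/2048 = 0.0488281 % of full scale.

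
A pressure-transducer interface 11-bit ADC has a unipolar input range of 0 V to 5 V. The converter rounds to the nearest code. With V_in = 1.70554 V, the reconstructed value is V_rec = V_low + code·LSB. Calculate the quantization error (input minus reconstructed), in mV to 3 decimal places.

Step size: 5 V ÷ 2^11 = 2.441 mV.
(V_in − V_low)/LSB = (1.70554 − 0)/0.00244141 = 698.5892 → code 699 (round).
Reconstructed: 1.706543 V.
V_in − V_rec = -0.00100297 V = -1.003 mV.

-1.003 mV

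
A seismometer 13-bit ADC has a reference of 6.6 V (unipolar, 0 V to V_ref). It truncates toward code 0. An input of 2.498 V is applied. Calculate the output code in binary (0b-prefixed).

With 8192 levels over 6.6 V, one step is 0.806 mV.
(2.498 − 0) / 0.000805664 = 3100.548 LSBs.
Floor → code 3100.
In binary (0b-prefixed): 0b110000011100.

code 0b110000011100 (decimal 3100)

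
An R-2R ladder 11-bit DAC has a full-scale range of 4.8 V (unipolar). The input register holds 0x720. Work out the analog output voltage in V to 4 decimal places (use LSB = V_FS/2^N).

LSB = 4.8 V / 2^11 = 2.344 mV.
Code 0x720 = 1824 decimal.
V_out = 0 + 1824 × 0.00234375 V = 4.275 V.

4.2750 V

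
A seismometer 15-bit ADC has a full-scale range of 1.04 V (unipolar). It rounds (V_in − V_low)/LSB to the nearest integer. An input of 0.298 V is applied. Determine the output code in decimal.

LSB = 1.04 V / 32768 = 31.74 µV.
(V_in − V_low)/LSB = (0.298 − 0) / 3.17383e-05 = 9389.292.
round(9389.292) = 9389.

code 9389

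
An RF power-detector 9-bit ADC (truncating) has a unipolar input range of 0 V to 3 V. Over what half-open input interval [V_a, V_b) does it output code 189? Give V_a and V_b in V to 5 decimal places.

[1.10742 V, 1.11328 V)

LSB = 3/2^9 = 5.859 mV.
V_a = V_low + 189·LSB = 1.10742 V; V_b = V_low + 190·LSB = 1.11328 V.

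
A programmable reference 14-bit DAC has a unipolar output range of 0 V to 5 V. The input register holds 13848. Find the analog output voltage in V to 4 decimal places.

LSB = 5 V / 2^14 = 305.18 µV.
V_out = 0 + 13848 × 0.000305176 V = 4.22607 V.

4.2261 V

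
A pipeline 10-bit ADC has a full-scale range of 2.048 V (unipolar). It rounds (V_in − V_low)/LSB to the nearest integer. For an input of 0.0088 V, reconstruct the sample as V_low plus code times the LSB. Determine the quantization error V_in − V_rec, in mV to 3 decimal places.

One LSB is 2.048 V / 1024 = 2.000 mV.
(V_in − V_low)/LSB = (0.0088 − 0)/0.002 = 4.4000 → code 4 (round).
Reconstructed: 0.008 V.
V_in − V_rec = 0.0008 V = 0.800 mV.

0.800 mV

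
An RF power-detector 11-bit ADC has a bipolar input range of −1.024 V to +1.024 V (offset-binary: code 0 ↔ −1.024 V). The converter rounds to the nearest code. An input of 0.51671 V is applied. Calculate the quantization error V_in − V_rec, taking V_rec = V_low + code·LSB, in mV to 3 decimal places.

Step size: 2.048 V ÷ 2^11 = 1.000 mV.
(0.51671 − (−1.024))/0.001 = 1540.7100; round gives code 1541.
V_rec = (−1.024) + 1541·0.001 = 0.517 V.
Difference: -0.00029 V → -0.290 mV.

-0.290 mV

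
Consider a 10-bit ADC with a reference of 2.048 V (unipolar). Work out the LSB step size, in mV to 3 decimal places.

2.000 mV

Full-scale span = 2.048 V.
LSB = 2.048 / 2^10 = 2.048 / 1024 = 0.002 V = 2.000 mV.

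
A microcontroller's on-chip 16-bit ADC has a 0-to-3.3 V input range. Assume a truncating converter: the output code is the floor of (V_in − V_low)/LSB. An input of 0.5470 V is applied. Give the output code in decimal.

Full-scale span = 3.3 V; LSB = 3.3/2^16 = 50.35 µV.
(V_in − V_low)/LSB = (0.5470 − 0) / 5.0354e-05 = 10863.088.
⌊·⌋(10863.088) = 10863.

code 10863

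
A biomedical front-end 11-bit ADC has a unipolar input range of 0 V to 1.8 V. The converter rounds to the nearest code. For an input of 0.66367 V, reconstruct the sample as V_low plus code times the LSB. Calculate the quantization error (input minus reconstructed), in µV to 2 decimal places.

95.78 µV

One LSB is 1.8 V / 2048 = 0.879 mV.
Scaled input = 755.1090 LSBs, so code = 755.
Code 755 maps back to 0 + 755×0.000878906 V = 0.66357422 V.
Difference: 9.57813e-05 V → 95.78 µV.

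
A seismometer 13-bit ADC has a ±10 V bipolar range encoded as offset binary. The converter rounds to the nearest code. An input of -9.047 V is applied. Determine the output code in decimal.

code 390

Full-scale span = 20 V; LSB = 20/2^13 = 2.441 mV.
(-9.047 − (−10)) / 0.00244141 = 390.349 LSBs.
round(390.349) = 390.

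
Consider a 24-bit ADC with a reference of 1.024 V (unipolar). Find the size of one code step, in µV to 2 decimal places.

Full-scale span = 1.024 V.
LSB = 1.024 / 2^24 = 1.024 / 16777216 = 6.10352e-08 V = 0.06 µV.

0.06 µV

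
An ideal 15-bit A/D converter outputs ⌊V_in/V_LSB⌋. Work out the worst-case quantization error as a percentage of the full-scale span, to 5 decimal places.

0.00305 %

Truncating → worst-case error = 1 LSB = V_FS/2^15, so 100/32768 = 0.00305176 % of full scale.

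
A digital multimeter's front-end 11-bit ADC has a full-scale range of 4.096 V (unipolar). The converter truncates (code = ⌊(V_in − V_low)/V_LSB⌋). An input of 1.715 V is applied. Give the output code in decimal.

LSB = 4.096 V / 2048 = 2.000 mV.
(1.715 − 0) / 0.002 = 857.500 LSBs.
Floor → code 857.

code 857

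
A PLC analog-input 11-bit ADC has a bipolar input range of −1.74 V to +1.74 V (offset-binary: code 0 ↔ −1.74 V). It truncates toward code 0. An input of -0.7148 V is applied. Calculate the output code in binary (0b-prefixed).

Full-scale span = 3.48 V; LSB = 3.48/2^11 = 1.699 mV.
(-0.7148 − (−1.74)) / 0.00169922 = 603.336 LSBs.
So the output code is 603.
In binary (0b-prefixed): 0b1001011011.

code 0b1001011011 (decimal 603)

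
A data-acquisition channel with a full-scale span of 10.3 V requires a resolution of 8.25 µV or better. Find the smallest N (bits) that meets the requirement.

Number of steps required ≥ 10.3 V / 8.25 µV = 1248484.85.
Need 2^N ≥ 1248484.85; 2^20 = 1048576, 2^21 = 2097152.
Minimum N = 21.

21 bits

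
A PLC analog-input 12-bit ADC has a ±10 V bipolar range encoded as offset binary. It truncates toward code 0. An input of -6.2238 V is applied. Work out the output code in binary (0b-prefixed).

Full-scale span = 20 V; LSB = 20/2^12 = 4.883 mV.
(-6.2238 − (−10)) / 0.00488281 = 773.366 LSBs.
So the output code is 773.
In binary (0b-prefixed): 0b1100000101.

code 0b1100000101 (decimal 773)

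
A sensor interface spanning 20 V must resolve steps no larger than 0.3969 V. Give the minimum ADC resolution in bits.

6 bits

Number of steps required ≥ 20 V / 0.3969 V = 50.39.
Need 2^N ≥ 50.39; 2^5 = 32, 2^6 = 64.
Minimum N = 6.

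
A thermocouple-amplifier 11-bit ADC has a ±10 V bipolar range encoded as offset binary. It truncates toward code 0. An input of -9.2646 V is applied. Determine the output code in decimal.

code 75

Full-scale span = 20 V; LSB = 20/2^11 = 9.766 mV.
Input sits at 75.305 steps above V_low.
So the output code is 75.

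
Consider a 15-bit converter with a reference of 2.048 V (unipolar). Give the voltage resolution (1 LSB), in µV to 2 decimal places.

Full-scale span = 2.048 V.
LSB = 2.048 / 2^15 = 2.048 / 32768 = 6.25e-05 V = 62.50 µV.

62.50 µV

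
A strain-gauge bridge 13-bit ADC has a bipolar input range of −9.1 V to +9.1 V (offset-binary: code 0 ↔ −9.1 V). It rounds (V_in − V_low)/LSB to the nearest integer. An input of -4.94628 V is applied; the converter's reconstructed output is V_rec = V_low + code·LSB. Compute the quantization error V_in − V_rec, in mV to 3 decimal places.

Step size: 18.2 V ÷ 2^13 = 2.222 mV.
(-4.94628 − (−9.1))/0.00222168 = 1869.6305; round gives code 1870.
V_rec = (−9.1) + 1870·0.00222168 = -4.945459 V.
Error = -4.94628 − (−4.945459) = -0.000821016 V = -0.821 mV.

-0.821 mV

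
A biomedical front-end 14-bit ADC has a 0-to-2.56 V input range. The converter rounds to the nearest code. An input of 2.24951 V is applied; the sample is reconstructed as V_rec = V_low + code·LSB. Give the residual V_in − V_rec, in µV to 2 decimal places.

-21.25 µV

Step size: 2.56 V ÷ 2^14 = 156.25 µV.
Scaled input = 14396.8640 LSBs, so code = 14397.
Code 14397 maps back to 0 + 14397×0.00015625 V = 2.2495312 V.
Difference: -2.125e-05 V → -21.25 µV.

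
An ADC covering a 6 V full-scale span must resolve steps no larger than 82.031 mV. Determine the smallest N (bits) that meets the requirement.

7 bits

Number of steps required ≥ 6 V / 82.031 mV = 73.14.
Need 2^N ≥ 73.14; 2^6 = 64, 2^7 = 128.
Minimum N = 7.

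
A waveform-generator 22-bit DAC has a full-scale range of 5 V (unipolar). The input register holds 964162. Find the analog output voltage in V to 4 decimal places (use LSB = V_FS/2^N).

LSB = 5 V / 2^22 = 1.19 µV.
V_out = 0 + 964162 × 1.19209e-06 V = 1.14937 V.

1.1494 V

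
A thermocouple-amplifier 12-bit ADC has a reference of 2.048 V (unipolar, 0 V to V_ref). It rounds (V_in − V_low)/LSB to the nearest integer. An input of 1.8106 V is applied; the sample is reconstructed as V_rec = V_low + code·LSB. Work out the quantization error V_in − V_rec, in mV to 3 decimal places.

0.100 mV

Step size: 2.048 V ÷ 2^12 = 0.500 mV.
Scaled input = 3621.2000 LSBs, so code = 3621.
Code 3621 maps back to 0 + 3621×0.0005 V = 1.8105 V.
Difference: 0.0001 V → 0.100 mV.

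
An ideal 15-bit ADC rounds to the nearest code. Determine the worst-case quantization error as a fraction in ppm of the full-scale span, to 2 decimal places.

Rounding → worst-case error = ½ LSB = V_FS/2^16, so 1e+06/65536 = 15.2588 ppm of full scale.

15.26 ppm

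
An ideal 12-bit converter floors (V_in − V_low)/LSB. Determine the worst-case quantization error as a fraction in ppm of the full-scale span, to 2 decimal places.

Truncating → worst-case error = 1 LSB = V_FS/2^12, so 1e+06/4096 = 244.141 ppm of full scale.

244.14 ppm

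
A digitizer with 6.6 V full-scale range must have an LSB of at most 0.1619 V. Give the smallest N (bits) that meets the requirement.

6 bits

Number of steps required ≥ 6.6 V / 0.1619 V = 40.77.
Need 2^N ≥ 40.77; 2^5 = 32, 2^6 = 64.
Minimum N = 6.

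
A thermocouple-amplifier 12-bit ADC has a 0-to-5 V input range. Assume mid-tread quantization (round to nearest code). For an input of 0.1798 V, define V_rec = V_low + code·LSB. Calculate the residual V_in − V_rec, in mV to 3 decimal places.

0.357 mV

One LSB is 5 V / 4096 = 1.221 mV.
Scaled input = 147.2922 LSBs, so code = 147.
V_rec = 0 + 147·0.0012207 = 0.17944336 V.
Difference: 0.000356641 V → 0.357 mV.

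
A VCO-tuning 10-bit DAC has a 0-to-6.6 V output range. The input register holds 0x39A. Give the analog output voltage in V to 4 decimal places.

5.9426 V

LSB = 6.6 V / 2^10 = 6.445 mV.
Code 0x39A = 922 decimal.
V_out = 0 + 922 × 0.00644531 V = 5.94258 V.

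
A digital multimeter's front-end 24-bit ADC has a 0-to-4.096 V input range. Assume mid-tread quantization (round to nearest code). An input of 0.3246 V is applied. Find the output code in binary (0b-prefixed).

code 0b101000100100110011010 (decimal 1329562)

LSB = 4.096 V / 16777216 = 0.24 µV.
(0.3246 − 0) / 2.44141e-07 = 1329561.600 LSBs.
So the output code is 1329562.
In binary (0b-prefixed): 0b101000100100110011010.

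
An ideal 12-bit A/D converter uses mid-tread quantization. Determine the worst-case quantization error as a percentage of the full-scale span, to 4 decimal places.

0.0122 %

Rounding → worst-case error = ½ LSB = V_FS/2^13, so 100/8192 = 0.012207 % of full scale.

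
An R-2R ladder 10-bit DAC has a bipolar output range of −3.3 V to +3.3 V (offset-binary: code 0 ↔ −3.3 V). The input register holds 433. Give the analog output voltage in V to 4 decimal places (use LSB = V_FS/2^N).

-0.5092 V

LSB = 6.6 V / 2^10 = 6.445 mV.
V_out = (−3.3) + 433 × 0.00644531 V = -0.50918 V.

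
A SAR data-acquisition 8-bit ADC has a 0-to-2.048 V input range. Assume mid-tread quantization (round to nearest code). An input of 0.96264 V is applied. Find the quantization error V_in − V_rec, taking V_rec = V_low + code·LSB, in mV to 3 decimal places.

2.640 mV

One LSB is 2.048 V / 256 = 8.000 mV.
Scaled input = 120.3300 LSBs, so code = 120.
Reconstructed: 0.96 V.
Difference: 0.00264 V → 2.640 mV.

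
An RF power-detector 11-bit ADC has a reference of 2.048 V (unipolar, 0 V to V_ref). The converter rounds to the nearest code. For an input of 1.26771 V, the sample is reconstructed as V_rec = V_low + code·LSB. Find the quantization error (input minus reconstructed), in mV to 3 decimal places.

-0.290 mV

LSB = 2.048/2^11 = 1.000 mV.
(1.26771 − 0)/0.001 = 1267.7100; round gives code 1268.
Code 1268 maps back to 0 + 1268×0.001 V = 1.268 V.
Error = 1.26771 − 1.268 = -0.00029 V = -0.290 mV.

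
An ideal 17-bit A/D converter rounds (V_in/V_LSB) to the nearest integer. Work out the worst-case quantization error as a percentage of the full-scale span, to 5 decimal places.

0.00038 %

Rounding → worst-case error = ½ LSB = V_FS/2^18, so 100/262144 = 0.00038147 % of full scale.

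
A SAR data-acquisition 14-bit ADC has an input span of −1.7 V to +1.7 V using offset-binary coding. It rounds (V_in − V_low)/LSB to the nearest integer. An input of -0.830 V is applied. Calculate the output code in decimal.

code 4192

With 16384 levels over 3.4 V, one step is 207.52 µV.
(V_in − V_low)/LSB = (-0.830 − (−1.7)) / 0.00020752 = 4192.376.
So the output code is 4192.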